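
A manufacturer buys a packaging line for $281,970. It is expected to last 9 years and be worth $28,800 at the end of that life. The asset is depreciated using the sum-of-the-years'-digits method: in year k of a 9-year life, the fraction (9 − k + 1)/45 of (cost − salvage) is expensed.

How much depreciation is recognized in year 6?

Depreciable base = $281,970 − $28,800 = $253,170.
Sum of the years' digits = 9+8+7+6+5+4+3+2+1 = 45.
Year 1: $253,170 × 9/45 = $50,634. Book value $231,336.
Year 2: $253,170 × 8/45 = $45,008. Book value $186,328.
Year 3: $253,170 × 7/45 = $39,382. Book value $146,946.
Year 4: $253,170 × 6/45 = $33,756. Book value $113,190.
Year 5: $253,170 × 5/45 = $28,130. Book value $85,060.
Year 6: $253,170 × 4/45 = $22,504. Book value $62,556.

$22,504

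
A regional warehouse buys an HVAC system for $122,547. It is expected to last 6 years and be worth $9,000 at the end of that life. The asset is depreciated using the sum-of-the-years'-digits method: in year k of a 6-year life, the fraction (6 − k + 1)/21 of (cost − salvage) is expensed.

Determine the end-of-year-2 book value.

$63,070

Depreciable base = $122,547 − $9,000 = $113,547.
Sum of the years' digits = 6+5+4+3+2+1 = 21.
Year 1: $113,547 × 6/21 = $32,442. Book value $90,105.
Year 2: $113,547 × 5/21 = $27,035. Book value $63,070.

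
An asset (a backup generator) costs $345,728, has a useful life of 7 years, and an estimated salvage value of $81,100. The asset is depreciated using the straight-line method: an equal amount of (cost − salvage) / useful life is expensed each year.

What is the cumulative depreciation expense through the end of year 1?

Depreciable base = $345,728 − $81,100 = $264,628.
Annual expense = $264,628 / 7 = $37,804.
End of year 1: book value $307,924.
Accumulated through year 1 = $345,728 − $307,924 = $37,804.

$37,804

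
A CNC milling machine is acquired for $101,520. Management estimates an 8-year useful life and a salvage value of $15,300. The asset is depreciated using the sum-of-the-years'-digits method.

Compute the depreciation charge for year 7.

$4,790

Depreciable base = $101,520 − $15,300 = $86,220.
Sum of the years' digits = 8+7+6+5+4+3+2+1 = 36.
Year 1: $86,220 × 8/36 = $19,160. Book value $82,360.
Year 2: $86,220 × 7/36 = $16,765. Book value $65,595.
Year 3: $86,220 × 6/36 = $14,370. Book value $51,225.
Year 4: $86,220 × 5/36 = $11,975. Book value $39,250.
Year 5: $86,220 × 4/36 = $9,580. Book value $29,670.
Year 6: $86,220 × 3/36 = $7,185. Book value $22,485.
Year 7: $86,220 × 2/36 = $4,790. Book value $17,695.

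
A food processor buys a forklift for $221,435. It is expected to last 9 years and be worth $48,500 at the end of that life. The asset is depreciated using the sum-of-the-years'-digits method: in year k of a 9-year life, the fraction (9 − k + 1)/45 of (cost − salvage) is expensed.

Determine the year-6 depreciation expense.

$15,372

Depreciable base = $221,435 − $48,500 = $172,935.
Sum of the years' digits = 9+8+7+6+5+4+3+2+1 = 45.
Year 1: $172,935 × 9/45 = $34,587. Book value $186,848.
Year 2: $172,935 × 8/45 = $30,744. Book value $156,104.
Year 3: $172,935 × 7/45 = $26,901. Book value $129,203.
Year 4: $172,935 × 6/45 = $23,058. Book value $106,145.
Year 5: $172,935 × 5/45 = $19,215. Book value $86,930.
Year 6: $172,935 × 4/45 = $15,372. Book value $71,558.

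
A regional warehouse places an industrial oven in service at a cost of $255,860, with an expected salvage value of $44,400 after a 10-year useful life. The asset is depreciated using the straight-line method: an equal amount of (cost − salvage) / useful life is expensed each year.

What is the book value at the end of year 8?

Depreciable base = $255,860 − $44,400 = $211,460.
Annual expense = $211,460 / 10 = $21,146.
End of year 1: book value $234,714.
End of year 2: book value $213,568.
End of year 3: book value $192,422.
End of year 4: book value $171,276.
End of year 5: book value $150,130.
End of year 6: book value $128,984.
End of year 7: book value $107,838.
End of year 8: book value $86,692.

$86,692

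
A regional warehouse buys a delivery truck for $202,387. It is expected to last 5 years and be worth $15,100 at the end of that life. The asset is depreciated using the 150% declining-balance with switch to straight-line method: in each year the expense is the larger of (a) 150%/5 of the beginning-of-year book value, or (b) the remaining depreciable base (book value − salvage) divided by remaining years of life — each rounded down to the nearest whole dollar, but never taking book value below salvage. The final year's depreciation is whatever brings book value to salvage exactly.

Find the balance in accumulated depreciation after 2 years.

Depreciable base = $202,387 − $15,100 = $187,287.
Year 1: DB = ⌊$202,387 × 150%/5⌋ = $60,716; SL = ⌊$187,287/5⌋ = $37,457 → take DB $60,716. Book value $141,671.
Year 2: DB = ⌊$141,671 × 150%/5⌋ = $42,501; SL = ⌊$126,571/4⌋ = $31,642 → take DB $42,501. Book value $99,170.
Accumulated through year 2 = $202,387 − $99,170 = $103,217.

$103,217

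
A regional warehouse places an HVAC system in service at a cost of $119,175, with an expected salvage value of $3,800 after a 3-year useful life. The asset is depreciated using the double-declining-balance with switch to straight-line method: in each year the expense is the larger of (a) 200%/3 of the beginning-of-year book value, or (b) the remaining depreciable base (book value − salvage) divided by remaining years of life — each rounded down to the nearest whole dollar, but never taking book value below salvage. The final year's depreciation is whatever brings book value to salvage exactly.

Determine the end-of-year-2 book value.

$13,242

Depreciable base = $119,175 − $3,800 = $115,375.
Year 1: DB = ⌊$119,175 × 200%/3⌋ = $79,450; SL = ⌊$115,375/3⌋ = $38,458 → take DB $79,450. Book value $39,725.
Year 2: DB = ⌊$39,725 × 200%/3⌋ = $26,483; SL = ⌊$35,925/2⌋ = $17,962 → take DB $26,483. Book value $13,242.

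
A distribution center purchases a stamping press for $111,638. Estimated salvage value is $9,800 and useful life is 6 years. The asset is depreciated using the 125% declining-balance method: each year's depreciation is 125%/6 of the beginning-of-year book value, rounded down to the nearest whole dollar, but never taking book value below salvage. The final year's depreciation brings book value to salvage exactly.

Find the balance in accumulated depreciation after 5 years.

Depreciable base = $111,638 − $9,800 = $101,838.
Year 1: ⌊$111,638 × 125%/6⌋ = $23,257. Book value $88,381.
Year 2: ⌊$88,381 × 125%/6⌋ = $18,412. Book value $69,969.
Year 3: ⌊$69,969 × 125%/6⌋ = $14,576. Book value $55,393.
Year 4: ⌊$55,393 × 125%/6⌋ = $11,540. Book value $43,853.
Year 5: ⌊$43,853 × 125%/6⌋ = $9,136. Book value $34,717.
Accumulated through year 5 = $111,638 − $34,717 = $76,921.

$76,921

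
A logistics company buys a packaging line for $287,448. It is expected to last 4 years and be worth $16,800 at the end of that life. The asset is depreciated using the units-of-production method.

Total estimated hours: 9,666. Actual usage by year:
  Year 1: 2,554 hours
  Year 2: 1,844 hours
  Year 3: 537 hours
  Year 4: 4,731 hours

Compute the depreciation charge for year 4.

$132,468

Depreciable base = $287,448 − $16,800 = $270,648.
Rate = $270,648 / 9,666 hours = $28 per hour.
Year 1: 2,554 × $28 = $71,512. Book value $215,936.
Year 2: 1,844 × $28 = $51,632. Book value $164,304.
Year 3: 537 × $28 = $15,036. Book value $149,268.
Year 4: 4,731 × $28 = $132,468. Book value $16,800.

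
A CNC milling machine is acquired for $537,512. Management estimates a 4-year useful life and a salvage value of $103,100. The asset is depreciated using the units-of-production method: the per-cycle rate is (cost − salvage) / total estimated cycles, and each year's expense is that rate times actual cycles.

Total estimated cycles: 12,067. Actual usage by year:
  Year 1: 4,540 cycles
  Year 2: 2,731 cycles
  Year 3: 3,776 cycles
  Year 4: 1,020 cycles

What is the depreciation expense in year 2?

Depreciable base = $537,512 − $103,100 = $434,412.
Rate = $434,412 / 12,067 cycles = $36 per cycle.
Year 1: 4,540 × $36 = $163,440. Book value $374,072.
Year 2: 2,731 × $36 = $98,316. Book value $275,756.

$98,316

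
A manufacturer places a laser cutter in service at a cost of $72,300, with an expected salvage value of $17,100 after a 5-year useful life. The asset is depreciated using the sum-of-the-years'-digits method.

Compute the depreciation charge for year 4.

$7,360

Depreciable base = $72,300 − $17,100 = $55,200.
Sum of the years' digits = 5+4+3+2+1 = 15.
Year 1: $55,200 × 5/15 = $18,400. Book value $53,900.
Year 2: $55,200 × 4/15 = $14,720. Book value $39,180.
Year 3: $55,200 × 3/15 = $11,040. Book value $28,140.
Year 4: $55,200 × 2/15 = $7,360. Book value $20,780.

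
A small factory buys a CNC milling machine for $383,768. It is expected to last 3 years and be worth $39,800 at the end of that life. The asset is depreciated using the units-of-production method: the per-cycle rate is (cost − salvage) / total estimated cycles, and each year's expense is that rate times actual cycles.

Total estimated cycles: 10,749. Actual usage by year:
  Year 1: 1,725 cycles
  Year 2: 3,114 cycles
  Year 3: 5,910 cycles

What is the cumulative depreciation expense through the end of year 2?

$154,848

Depreciable base = $383,768 − $39,800 = $343,968.
Rate = $343,968 / 10,749 cycles = $32 per cycle.
Year 1: 1,725 × $32 = $55,200. Book value $328,568.
Year 2: 3,114 × $32 = $99,648. Book value $228,920.
Accumulated through year 2 = $383,768 − $228,920 = $154,848.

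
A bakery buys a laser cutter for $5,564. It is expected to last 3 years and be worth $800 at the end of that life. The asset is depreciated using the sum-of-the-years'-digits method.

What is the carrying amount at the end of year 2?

$1,594

Depreciable base = $5,564 − $800 = $4,764.
Sum of the years' digits = 3+2+1 = 6.
Year 1: $4,764 × 3/6 = $2,382. Book value $3,182.
Year 2: $4,764 × 2/6 = $1,588. Book value $1,594.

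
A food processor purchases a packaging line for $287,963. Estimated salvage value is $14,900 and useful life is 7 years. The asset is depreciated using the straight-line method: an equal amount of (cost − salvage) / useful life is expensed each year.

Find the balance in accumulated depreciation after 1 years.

Depreciable base = $287,963 − $14,900 = $273,063.
Annual expense = $273,063 / 7 = $39,009.
End of year 1: book value $248,954.
Accumulated through year 1 = $287,963 − $248,954 = $39,009.

$39,009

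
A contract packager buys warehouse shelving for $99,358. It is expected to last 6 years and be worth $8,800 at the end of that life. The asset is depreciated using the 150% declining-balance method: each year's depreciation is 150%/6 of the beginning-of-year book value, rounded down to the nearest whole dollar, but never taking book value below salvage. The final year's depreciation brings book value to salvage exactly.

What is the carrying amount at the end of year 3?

Depreciable base = $99,358 − $8,800 = $90,558.
Year 1: ⌊$99,358 × 150%/6⌋ = $24,839. Book value $74,519.
Year 2: ⌊$74,519 × 150%/6⌋ = $18,629. Book value $55,890.
Year 3: ⌊$55,890 × 150%/6⌋ = $13,972. Book value $41,918.

$41,918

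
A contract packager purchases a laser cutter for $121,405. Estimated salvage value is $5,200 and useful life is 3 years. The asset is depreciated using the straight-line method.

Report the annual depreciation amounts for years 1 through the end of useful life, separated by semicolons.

$38,735; $38,735; $38,735

Depreciable base = $121,405 − $5,200 = $116,205.
Annual expense = $116,205 / 3 = $38,735.
End of year 1: book value $82,670.
End of year 2: book value $43,935.
End of year 3: book value $5,200.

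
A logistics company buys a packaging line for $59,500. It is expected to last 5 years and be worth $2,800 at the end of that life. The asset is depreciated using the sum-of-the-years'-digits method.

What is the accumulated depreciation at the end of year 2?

Depreciable base = $59,500 − $2,800 = $56,700.
Sum of the years' digits = 5+4+3+2+1 = 15.
Year 1: $56,700 × 5/15 = $18,900. Book value $40,600.
Year 2: $56,700 × 4/15 = $15,120. Book value $25,480.
Accumulated through year 2 = $59,500 − $25,480 = $34,020.

$34,020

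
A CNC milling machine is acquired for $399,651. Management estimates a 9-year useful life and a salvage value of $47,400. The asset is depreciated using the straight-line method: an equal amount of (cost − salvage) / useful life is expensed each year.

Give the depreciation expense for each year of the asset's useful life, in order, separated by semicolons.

$39,139; $39,139; $39,139; $39,139; $39,139; $39,139; $39,139; $39,139; $39,139

Depreciable base = $399,651 − $47,400 = $352,251.
Annual expense = $352,251 / 9 = $39,139.
End of year 1: book value $360,512.
End of year 2: book value $321,373.
End of year 3: book value $282,234.
End of year 4: book value $243,095.
End of year 5: book value $203,956.
End of year 6: book value $164,817.
End of year 7: book value $125,678.
End of year 8: book value $86,539.
End of year 9: book value $47,400.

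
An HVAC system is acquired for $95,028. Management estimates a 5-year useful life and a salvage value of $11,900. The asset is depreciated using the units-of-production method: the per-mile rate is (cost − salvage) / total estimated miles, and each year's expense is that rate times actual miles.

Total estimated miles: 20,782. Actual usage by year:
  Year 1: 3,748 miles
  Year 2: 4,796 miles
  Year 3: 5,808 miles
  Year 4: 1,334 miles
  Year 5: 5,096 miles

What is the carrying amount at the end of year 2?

$60,852

Depreciable base = $95,028 − $11,900 = $83,128.
Rate = $83,128 / 20,782 miles = $4 per mile.
Year 1: 3,748 × $4 = $14,992. Book value $80,036.
Year 2: 4,796 × $4 = $19,184. Book value $60,852.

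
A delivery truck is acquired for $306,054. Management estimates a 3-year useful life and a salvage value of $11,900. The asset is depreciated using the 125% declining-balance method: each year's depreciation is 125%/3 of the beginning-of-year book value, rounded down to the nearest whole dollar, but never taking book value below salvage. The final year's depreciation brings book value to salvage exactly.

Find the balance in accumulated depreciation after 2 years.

$201,910

Depreciable base = $306,054 − $11,900 = $294,154.
Year 1: ⌊$306,054 × 125%/3⌋ = $127,522. Book value $178,532.
Year 2: ⌊$178,532 × 125%/3⌋ = $74,388. Book value $104,144.
Accumulated through year 2 = $306,054 − $104,144 = $201,910.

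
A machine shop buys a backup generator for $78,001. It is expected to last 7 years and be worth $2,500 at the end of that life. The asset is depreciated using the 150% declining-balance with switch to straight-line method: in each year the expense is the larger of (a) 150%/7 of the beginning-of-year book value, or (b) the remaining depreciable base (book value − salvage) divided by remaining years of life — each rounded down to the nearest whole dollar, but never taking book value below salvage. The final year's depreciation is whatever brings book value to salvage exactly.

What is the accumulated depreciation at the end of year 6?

Depreciable base = $78,001 − $2,500 = $75,501.
Year 1: DB = ⌊$78,001 × 150%/7⌋ = $16,714; SL = ⌊$75,501/7⌋ = $10,785 → take DB $16,714. Book value $61,287.
Year 2: DB = ⌊$61,287 × 150%/7⌋ = $13,132; SL = ⌊$58,787/6⌋ = $9,797 → take DB $13,132. Book value $48,155.
Year 3: DB = ⌊$48,155 × 150%/7⌋ = $10,318; SL = ⌊$45,655/5⌋ = $9,131 → take DB $10,318. Book value $37,837.
Year 4: DB = ⌊$37,837 × 150%/7⌋ = $8,107; SL = ⌊$35,337/4⌋ = $8,834 → take SL $8,834. Book value $29,003.
Year 5: DB = ⌊$29,003 × 150%/7⌋ = $6,214; SL = ⌊$26,503/3⌋ = $8,834 → take SL $8,834. Book value $20,169.
Year 6: DB = ⌊$20,169 × 150%/7⌋ = $4,321; SL = ⌊$17,669/2⌋ = $8,834 → take SL $8,834. Book value $11,335.
Accumulated through year 6 = $78,001 − $11,335 = $66,666.

$66,666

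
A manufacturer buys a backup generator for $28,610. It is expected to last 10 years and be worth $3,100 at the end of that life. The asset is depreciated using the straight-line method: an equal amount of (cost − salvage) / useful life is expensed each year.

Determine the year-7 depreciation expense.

$2,551

Depreciable base = $28,610 − $3,100 = $25,510.
Annual expense = $25,510 / 10 = $2,551.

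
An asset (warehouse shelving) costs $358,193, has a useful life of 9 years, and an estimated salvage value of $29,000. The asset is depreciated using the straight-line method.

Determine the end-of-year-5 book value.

$175,308

Depreciable base = $358,193 − $29,000 = $329,193.
Annual expense = $329,193 / 9 = $36,577.
End of year 1: book value $321,616.
End of year 2: book value $285,039.
End of year 3: book value $248,462.
End of year 4: book value $211,885.
End of year 5: book value $175,308.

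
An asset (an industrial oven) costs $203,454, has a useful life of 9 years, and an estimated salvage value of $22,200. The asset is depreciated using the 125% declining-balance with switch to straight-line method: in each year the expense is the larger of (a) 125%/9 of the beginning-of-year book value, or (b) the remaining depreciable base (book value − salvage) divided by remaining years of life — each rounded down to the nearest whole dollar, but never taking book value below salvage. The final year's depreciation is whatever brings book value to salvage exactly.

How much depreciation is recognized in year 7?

$17,934

Depreciable base = $203,454 − $22,200 = $181,254.
Year 1: DB = ⌊$203,454 × 125%/9⌋ = $28,257; SL = ⌊$181,254/9⌋ = $20,139 → take DB $28,257. Book value $175,197.
Year 2: DB = ⌊$175,197 × 125%/9⌋ = $24,332; SL = ⌊$152,997/8⌋ = $19,124 → take DB $24,332. Book value $150,865.
Year 3: DB = ⌊$150,865 × 125%/9⌋ = $20,953; SL = ⌊$128,665/7⌋ = $18,380 → take DB $20,953. Book value $129,912.
Year 4: DB = ⌊$129,912 × 125%/9⌋ = $18,043; SL = ⌊$107,712/6⌋ = $17,952 → take DB $18,043. Book value $111,869.
Year 5: DB = ⌊$111,869 × 125%/9⌋ = $15,537; SL = ⌊$89,669/5⌋ = $17,933 → take SL $17,933. Book value $93,936.
Year 6: DB = ⌊$93,936 × 125%/9⌋ = $13,046; SL = ⌊$71,736/4⌋ = $17,934 → take SL $17,934. Book value $76,002.
Year 7: DB = ⌊$76,002 × 125%/9⌋ = $10,555; SL = ⌊$53,802/3⌋ = $17,934 → take SL $17,934. Book value $58,068.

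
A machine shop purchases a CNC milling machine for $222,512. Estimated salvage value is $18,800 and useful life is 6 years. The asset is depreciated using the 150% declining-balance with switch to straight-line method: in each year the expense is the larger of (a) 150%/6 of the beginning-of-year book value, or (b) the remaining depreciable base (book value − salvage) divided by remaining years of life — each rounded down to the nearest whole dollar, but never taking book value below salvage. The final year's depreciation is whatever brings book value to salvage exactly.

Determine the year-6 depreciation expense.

$25,025

Depreciable base = $222,512 − $18,800 = $203,712.
Year 1: DB = ⌊$222,512 × 150%/6⌋ = $55,628; SL = ⌊$203,712/6⌋ = $33,952 → take DB $55,628. Book value $166,884.
Year 2: DB = ⌊$166,884 × 150%/6⌋ = $41,721; SL = ⌊$148,084/5⌋ = $29,616 → take DB $41,721. Book value $125,163.
Year 3: DB = ⌊$125,163 × 150%/6⌋ = $31,290; SL = ⌊$106,363/4⌋ = $26,590 → take DB $31,290. Book value $93,873.
Year 4: DB = ⌊$93,873 × 150%/6⌋ = $23,468; SL = ⌊$75,073/3⌋ = $25,024 → take SL $25,024. Book value $68,849.
Year 5: DB = ⌊$68,849 × 150%/6⌋ = $17,212; SL = ⌊$50,049/2⌋ = $25,024 → take SL $25,024. Book value $43,825.
Year 6 (final): $43,825 − $18,800 = $25,025. Book value $18,800.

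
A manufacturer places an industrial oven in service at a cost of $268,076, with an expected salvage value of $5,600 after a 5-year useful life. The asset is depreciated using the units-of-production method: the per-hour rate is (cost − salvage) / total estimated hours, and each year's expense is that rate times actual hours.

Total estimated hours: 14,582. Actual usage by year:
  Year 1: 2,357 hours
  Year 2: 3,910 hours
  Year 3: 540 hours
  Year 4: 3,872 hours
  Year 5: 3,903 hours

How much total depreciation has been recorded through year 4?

Depreciable base = $268,076 − $5,600 = $262,476.
Rate = $262,476 / 14,582 hours = $18 per hour.
Year 1: 2,357 × $18 = $42,426. Book value $225,650.
Year 2: 3,910 × $18 = $70,380. Book value $155,270.
Year 3: 540 × $18 = $9,720. Book value $145,550.
Year 4: 3,872 × $18 = $69,696. Book value $75,854.
Accumulated through year 4 = $268,076 − $75,854 = $192,222.

$192,222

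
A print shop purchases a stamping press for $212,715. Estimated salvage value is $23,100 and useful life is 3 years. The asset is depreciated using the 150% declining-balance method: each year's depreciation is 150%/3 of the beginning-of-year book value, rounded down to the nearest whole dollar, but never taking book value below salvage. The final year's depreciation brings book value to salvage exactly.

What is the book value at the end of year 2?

$53,179

Depreciable base = $212,715 − $23,100 = $189,615.
Year 1: ⌊$212,715 × 150%/3⌋ = $106,357. Book value $106,358.
Year 2: ⌊$106,358 × 150%/3⌋ = $53,179. Book value $53,179.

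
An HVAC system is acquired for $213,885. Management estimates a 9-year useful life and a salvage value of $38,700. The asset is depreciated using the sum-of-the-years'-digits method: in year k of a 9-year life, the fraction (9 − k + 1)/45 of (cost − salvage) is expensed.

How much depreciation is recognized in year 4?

$23,358

Depreciable base = $213,885 − $38,700 = $175,185.
Sum of the years' digits = 9+8+7+6+5+4+3+2+1 = 45.
Year 1: $175,185 × 9/45 = $35,037. Book value $178,848.
Year 2: $175,185 × 8/45 = $31,144. Book value $147,704.
Year 3: $175,185 × 7/45 = $27,251. Book value $120,453.
Year 4: $175,185 × 6/45 = $23,358. Book value $97,095.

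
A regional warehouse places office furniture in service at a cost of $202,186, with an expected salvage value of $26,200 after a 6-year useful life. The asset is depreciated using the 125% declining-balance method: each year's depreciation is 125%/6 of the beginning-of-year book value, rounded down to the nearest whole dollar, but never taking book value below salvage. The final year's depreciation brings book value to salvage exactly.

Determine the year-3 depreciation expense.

$26,399

Depreciable base = $202,186 − $26,200 = $175,986.
Year 1: ⌊$202,186 × 125%/6⌋ = $42,122. Book value $160,064.
Year 2: ⌊$160,064 × 125%/6⌋ = $33,346. Book value $126,718.
Year 3: ⌊$126,718 × 125%/6⌋ = $26,399. Book value $100,319.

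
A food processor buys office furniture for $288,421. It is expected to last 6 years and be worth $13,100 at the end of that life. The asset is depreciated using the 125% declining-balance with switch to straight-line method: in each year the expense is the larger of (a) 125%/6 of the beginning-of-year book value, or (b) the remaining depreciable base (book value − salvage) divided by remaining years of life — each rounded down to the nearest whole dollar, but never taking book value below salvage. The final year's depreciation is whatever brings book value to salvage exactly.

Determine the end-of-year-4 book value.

$96,933

Depreciable base = $288,421 − $13,100 = $275,321.
Year 1: DB = ⌊$288,421 × 125%/6⌋ = $60,087; SL = ⌊$275,321/6⌋ = $45,886 → take DB $60,087. Book value $228,334.
Year 2: DB = ⌊$228,334 × 125%/6⌋ = $47,569; SL = ⌊$215,234/5⌋ = $43,046 → take DB $47,569. Book value $180,765.
Year 3: DB = ⌊$180,765 × 125%/6⌋ = $37,659; SL = ⌊$167,665/4⌋ = $41,916 → take SL $41,916. Book value $138,849.
Year 4: DB = ⌊$138,849 × 125%/6⌋ = $28,926; SL = ⌊$125,749/3⌋ = $41,916 → take SL $41,916. Book value $96,933.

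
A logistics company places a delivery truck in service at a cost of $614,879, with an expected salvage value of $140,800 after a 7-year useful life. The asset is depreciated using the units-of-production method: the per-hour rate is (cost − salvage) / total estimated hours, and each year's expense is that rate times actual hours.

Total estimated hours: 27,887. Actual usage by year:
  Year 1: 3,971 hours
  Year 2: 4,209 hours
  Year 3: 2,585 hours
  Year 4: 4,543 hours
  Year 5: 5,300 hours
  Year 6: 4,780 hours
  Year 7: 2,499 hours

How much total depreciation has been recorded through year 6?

Depreciable base = $614,879 − $140,800 = $474,079.
Rate = $474,079 / 27,887 hours = $17 per hour.
Year 1: 3,971 × $17 = $67,507. Book value $547,372.
Year 2: 4,209 × $17 = $71,553. Book value $475,819.
Year 3: 2,585 × $17 = $43,945. Book value $431,874.
Year 4: 4,543 × $17 = $77,231. Book value $354,643.
Year 5: 5,300 × $17 = $90,100. Book value $264,543.
Year 6: 4,780 × $17 = $81,260. Book value $183,283.
Accumulated through year 6 = $614,879 − $183,283 = $431,596.

$431,596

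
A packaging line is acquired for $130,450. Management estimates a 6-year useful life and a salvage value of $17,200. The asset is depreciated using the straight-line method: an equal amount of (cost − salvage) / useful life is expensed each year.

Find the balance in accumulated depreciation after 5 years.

Depreciable base = $130,450 − $17,200 = $113,250.
Annual expense = $113,250 / 6 = $18,875.
End of year 1: book value $111,575.
End of year 2: book value $92,700.
End of year 3: book value $73,825.
End of year 4: book value $54,950.
End of year 5: book value $36,075.
Accumulated through year 5 = $130,450 − $36,075 = $94,375.

$94,375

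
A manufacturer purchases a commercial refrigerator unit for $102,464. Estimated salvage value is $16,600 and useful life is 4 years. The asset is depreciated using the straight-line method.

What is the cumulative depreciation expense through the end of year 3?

Depreciable base = $102,464 − $16,600 = $85,864.
Annual expense = $85,864 / 4 = $21,466.
End of year 1: book value $80,998.
End of year 2: book value $59,532.
End of year 3: book value $38,066.
Accumulated through year 3 = $102,464 − $38,066 = $64,398.

$64,398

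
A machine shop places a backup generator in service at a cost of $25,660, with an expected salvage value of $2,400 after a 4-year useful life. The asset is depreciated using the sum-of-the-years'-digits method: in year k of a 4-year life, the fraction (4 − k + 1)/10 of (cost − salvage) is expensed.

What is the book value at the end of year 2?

Depreciable base = $25,660 − $2,400 = $23,260.
Sum of the years' digits = 4+3+2+1 = 10.
Year 1: $23,260 × 4/10 = $9,304. Book value $16,356.
Year 2: $23,260 × 3/10 = $6,978. Book value $9,378.

$9,378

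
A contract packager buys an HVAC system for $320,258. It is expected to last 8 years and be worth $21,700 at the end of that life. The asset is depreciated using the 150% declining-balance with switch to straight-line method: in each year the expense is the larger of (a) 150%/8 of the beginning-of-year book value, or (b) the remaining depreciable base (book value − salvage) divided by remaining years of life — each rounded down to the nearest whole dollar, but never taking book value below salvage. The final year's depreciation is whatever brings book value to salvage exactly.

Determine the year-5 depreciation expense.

Depreciable base = $320,258 − $21,700 = $298,558.
Year 1: DB = ⌊$320,258 × 150%/8⌋ = $60,048; SL = ⌊$298,558/8⌋ = $37,319 → take DB $60,048. Book value $260,210.
Year 2: DB = ⌊$260,210 × 150%/8⌋ = $48,789; SL = ⌊$238,510/7⌋ = $34,072 → take DB $48,789. Book value $211,421.
Year 3: DB = ⌊$211,421 × 150%/8⌋ = $39,641; SL = ⌊$189,721/6⌋ = $31,620 → take DB $39,641. Book value $171,780.
Year 4: DB = ⌊$171,780 × 150%/8⌋ = $32,208; SL = ⌊$150,080/5⌋ = $30,016 → take DB $32,208. Book value $139,572.
Year 5: DB = ⌊$139,572 × 150%/8⌋ = $26,169; SL = ⌊$117,872/4⌋ = $29,468 → take SL $29,468. Book value $110,104.

$29,468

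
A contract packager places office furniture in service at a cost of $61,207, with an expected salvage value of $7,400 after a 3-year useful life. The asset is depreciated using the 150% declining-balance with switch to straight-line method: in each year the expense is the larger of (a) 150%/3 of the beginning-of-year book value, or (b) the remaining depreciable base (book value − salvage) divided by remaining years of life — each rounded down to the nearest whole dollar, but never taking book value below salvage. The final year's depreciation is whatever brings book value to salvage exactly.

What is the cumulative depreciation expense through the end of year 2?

$45,905

Depreciable base = $61,207 − $7,400 = $53,807.
Year 1: DB = ⌊$61,207 × 150%/3⌋ = $30,603; SL = ⌊$53,807/3⌋ = $17,935 → take DB $30,603. Book value $30,604.
Year 2: DB = ⌊$30,604 × 150%/3⌋ = $15,302; SL = ⌊$23,204/2⌋ = $11,602 → take DB $15,302. Book value $15,302.
Accumulated through year 2 = $61,207 − $15,302 = $45,905.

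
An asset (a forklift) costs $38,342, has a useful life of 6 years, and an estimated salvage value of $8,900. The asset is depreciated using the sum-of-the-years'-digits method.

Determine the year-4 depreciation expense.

Depreciable base = $38,342 − $8,900 = $29,442.
Sum of the years' digits = 6+5+4+3+2+1 = 21.
Year 1: $29,442 × 6/21 = $8,412. Book value $29,930.
Year 2: $29,442 × 5/21 = $7,010. Book value $22,920.
Year 3: $29,442 × 4/21 = $5,608. Book value $17,312.
Year 4: $29,442 × 3/21 = $4,206. Book value $13,106.

$4,206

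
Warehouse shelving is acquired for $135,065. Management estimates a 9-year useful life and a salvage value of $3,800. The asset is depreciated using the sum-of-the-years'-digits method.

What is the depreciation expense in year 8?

$5,834

Depreciable base = $135,065 − $3,800 = $131,265.
Sum of the years' digits = 9+8+7+6+5+4+3+2+1 = 45.
Year 1: $131,265 × 9/45 = $26,253. Book value $108,812.
Year 2: $131,265 × 8/45 = $23,336. Book value $85,476.
Year 3: $131,265 × 7/45 = $20,419. Book value $65,057.
Year 4: $131,265 × 6/45 = $17,502. Book value $47,555.
Year 5: $131,265 × 5/45 = $14,585. Book value $32,970.
Year 6: $131,265 × 4/45 = $11,668. Book value $21,302.
Year 7: $131,265 × 3/45 = $8,751. Book value $12,551.
Year 8: $131,265 × 2/45 = $5,834. Book value $6,717.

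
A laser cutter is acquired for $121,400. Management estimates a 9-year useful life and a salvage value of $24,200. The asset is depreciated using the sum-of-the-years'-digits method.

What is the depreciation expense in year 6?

$8,640

Depreciable base = $121,400 − $24,200 = $97,200.
Sum of the years' digits = 9+8+7+6+5+4+3+2+1 = 45.
Year 1: $97,200 × 9/45 = $19,440. Book value $101,960.
Year 2: $97,200 × 8/45 = $17,280. Book value $84,680.
Year 3: $97,200 × 7/45 = $15,120. Book value $69,560.
Year 4: $97,200 × 6/45 = $12,960. Book value $56,600.
Year 5: $97,200 × 5/45 = $10,800. Book value $45,800.
Year 6: $97,200 × 4/45 = $8,640. Book value $37,160.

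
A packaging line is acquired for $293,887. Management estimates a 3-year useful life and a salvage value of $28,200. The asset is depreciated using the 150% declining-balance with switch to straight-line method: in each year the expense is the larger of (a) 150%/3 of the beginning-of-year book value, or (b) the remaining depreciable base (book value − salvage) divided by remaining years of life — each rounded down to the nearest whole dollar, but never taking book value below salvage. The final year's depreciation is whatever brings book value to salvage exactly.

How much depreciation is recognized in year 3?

Depreciable base = $293,887 − $28,200 = $265,687.
Year 1: DB = ⌊$293,887 × 150%/3⌋ = $146,943; SL = ⌊$265,687/3⌋ = $88,562 → take DB $146,943. Book value $146,944.
Year 2: DB = ⌊$146,944 × 150%/3⌋ = $73,472; SL = ⌊$118,744/2⌋ = $59,372 → take DB $73,472. Book value $73,472.
Year 3 (final): $73,472 − $28,200 = $45,272. Book value $28,200.

$45,272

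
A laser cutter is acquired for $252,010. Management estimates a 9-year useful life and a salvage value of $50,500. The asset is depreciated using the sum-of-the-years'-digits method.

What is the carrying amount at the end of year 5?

$95,280

Depreciable base = $252,010 − $50,500 = $201,510.
Sum of the years' digits = 9+8+7+6+5+4+3+2+1 = 45.
Year 1: $201,510 × 9/45 = $40,302. Book value $211,708.
Year 2: $201,510 × 8/45 = $35,824. Book value $175,884.
Year 3: $201,510 × 7/45 = $31,346. Book value $144,538.
Year 4: $201,510 × 6/45 = $26,868. Book value $117,670.
Year 5: $201,510 × 5/45 = $22,390. Book value $95,280.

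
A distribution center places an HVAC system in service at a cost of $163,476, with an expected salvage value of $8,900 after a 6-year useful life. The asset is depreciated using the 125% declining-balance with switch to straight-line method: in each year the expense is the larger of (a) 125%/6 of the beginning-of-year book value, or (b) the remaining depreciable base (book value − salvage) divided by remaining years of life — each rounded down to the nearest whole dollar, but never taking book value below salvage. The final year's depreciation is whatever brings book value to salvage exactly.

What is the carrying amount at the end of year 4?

Depreciable base = $163,476 − $8,900 = $154,576.
Year 1: DB = ⌊$163,476 × 125%/6⌋ = $34,057; SL = ⌊$154,576/6⌋ = $25,762 → take DB $34,057. Book value $129,419.
Year 2: DB = ⌊$129,419 × 125%/6⌋ = $26,962; SL = ⌊$120,519/5⌋ = $24,103 → take DB $26,962. Book value $102,457.
Year 3: DB = ⌊$102,457 × 125%/6⌋ = $21,345; SL = ⌊$93,557/4⌋ = $23,389 → take SL $23,389. Book value $79,068.
Year 4: DB = ⌊$79,068 × 125%/6⌋ = $16,472; SL = ⌊$70,168/3⌋ = $23,389 → take SL $23,389. Book value $55,679.

$55,679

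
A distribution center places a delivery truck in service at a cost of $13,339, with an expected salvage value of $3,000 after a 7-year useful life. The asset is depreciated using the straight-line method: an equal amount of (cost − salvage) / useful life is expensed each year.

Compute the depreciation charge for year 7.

Depreciable base = $13,339 − $3,000 = $10,339.
Annual expense = $10,339 / 7 = $1,477.

$1,477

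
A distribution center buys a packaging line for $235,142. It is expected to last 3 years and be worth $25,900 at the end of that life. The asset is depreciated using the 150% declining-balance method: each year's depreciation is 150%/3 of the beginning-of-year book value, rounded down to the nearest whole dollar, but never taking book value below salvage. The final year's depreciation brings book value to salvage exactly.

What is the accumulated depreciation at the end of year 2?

$176,356

Depreciable base = $235,142 − $25,900 = $209,242.
Year 1: ⌊$235,142 × 150%/3⌋ = $117,571. Book value $117,571.
Year 2: ⌊$117,571 × 150%/3⌋ = $58,785. Book value $58,786.
Accumulated through year 2 = $235,142 − $58,786 = $176,356.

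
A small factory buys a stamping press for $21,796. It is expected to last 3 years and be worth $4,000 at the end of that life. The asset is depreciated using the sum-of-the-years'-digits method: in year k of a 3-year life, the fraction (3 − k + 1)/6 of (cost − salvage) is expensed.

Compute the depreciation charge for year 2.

$5,932

Depreciable base = $21,796 − $4,000 = $17,796.
Sum of the years' digits = 3+2+1 = 6.
Year 1: $17,796 × 3/6 = $8,898. Book value $12,898.
Year 2: $17,796 × 2/6 = $5,932. Book value $6,966.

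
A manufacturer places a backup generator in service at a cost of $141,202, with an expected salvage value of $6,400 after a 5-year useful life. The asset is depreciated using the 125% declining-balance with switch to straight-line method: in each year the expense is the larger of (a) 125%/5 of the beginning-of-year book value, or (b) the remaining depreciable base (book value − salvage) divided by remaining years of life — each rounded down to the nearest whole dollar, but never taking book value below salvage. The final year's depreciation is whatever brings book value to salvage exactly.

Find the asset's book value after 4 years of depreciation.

$30,743

Depreciable base = $141,202 − $6,400 = $134,802.
Year 1: DB = ⌊$141,202 × 125%/5⌋ = $35,300; SL = ⌊$134,802/5⌋ = $26,960 → take DB $35,300. Book value $105,902.
Year 2: DB = ⌊$105,902 × 125%/5⌋ = $26,475; SL = ⌊$99,502/4⌋ = $24,875 → take DB $26,475. Book value $79,427.
Year 3: DB = ⌊$79,427 × 125%/5⌋ = $19,856; SL = ⌊$73,027/3⌋ = $24,342 → take SL $24,342. Book value $55,085.
Year 4: DB = ⌊$55,085 × 125%/5⌋ = $13,771; SL = ⌊$48,685/2⌋ = $24,342 → take SL $24,342. Book value $30,743.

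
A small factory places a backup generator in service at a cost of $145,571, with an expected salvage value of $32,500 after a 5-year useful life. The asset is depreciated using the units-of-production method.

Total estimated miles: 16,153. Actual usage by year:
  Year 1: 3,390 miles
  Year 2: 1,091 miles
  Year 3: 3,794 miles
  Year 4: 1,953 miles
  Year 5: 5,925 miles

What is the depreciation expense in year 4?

Depreciable base = $145,571 − $32,500 = $113,071.
Rate = $113,071 / 16,153 miles = $7 per mile.
Year 1: 3,390 × $7 = $23,730. Book value $121,841.
Year 2: 1,091 × $7 = $7,637. Book value $114,204.
Year 3: 3,794 × $7 = $26,558. Book value $87,646.
Year 4: 1,953 × $7 = $13,671. Book value $73,975.

$13,671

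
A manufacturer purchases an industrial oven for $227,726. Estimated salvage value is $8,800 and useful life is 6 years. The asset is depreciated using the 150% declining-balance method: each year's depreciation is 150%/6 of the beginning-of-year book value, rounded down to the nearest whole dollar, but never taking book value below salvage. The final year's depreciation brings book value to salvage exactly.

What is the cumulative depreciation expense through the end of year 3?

Depreciable base = $227,726 − $8,800 = $218,926.
Year 1: ⌊$227,726 × 150%/6⌋ = $56,931. Book value $170,795.
Year 2: ⌊$170,795 × 150%/6⌋ = $42,698. Book value $128,097.
Year 3: ⌊$128,097 × 150%/6⌋ = $32,024. Book value $96,073.
Accumulated through year 3 = $227,726 − $96,073 = $131,653.

$131,653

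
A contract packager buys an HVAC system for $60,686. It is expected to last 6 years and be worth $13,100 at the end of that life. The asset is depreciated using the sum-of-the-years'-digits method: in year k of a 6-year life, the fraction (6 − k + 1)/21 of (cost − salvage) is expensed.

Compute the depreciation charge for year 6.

$2,266

Depreciable base = $60,686 − $13,100 = $47,586.
Sum of the years' digits = 6+5+4+3+2+1 = 21.
Year 1: $47,586 × 6/21 = $13,596. Book value $47,090.
Year 2: $47,586 × 5/21 = $11,330. Book value $35,760.
Year 3: $47,586 × 4/21 = $9,064. Book value $26,696.
Year 4: $47,586 × 3/21 = $6,798. Book value $19,898.
Year 5: $47,586 × 2/21 = $4,532. Book value $15,366.
Year 6: $47,586 × 1/21 = $2,266. Book value $13,100.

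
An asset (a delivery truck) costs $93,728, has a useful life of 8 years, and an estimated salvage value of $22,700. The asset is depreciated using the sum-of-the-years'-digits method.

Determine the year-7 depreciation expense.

Depreciable base = $93,728 − $22,700 = $71,028.
Sum of the years' digits = 8+7+6+5+4+3+2+1 = 36.
Year 1: $71,028 × 8/36 = $15,784. Book value $77,944.
Year 2: $71,028 × 7/36 = $13,811. Book value $64,133.
Year 3: $71,028 × 6/36 = $11,838. Book value $52,295.
Year 4: $71,028 × 5/36 = $9,865. Book value $42,430.
Year 5: $71,028 × 4/36 = $7,892. Book value $34,538.
Year 6: $71,028 × 3/36 = $5,919. Book value $28,619.
Year 7: $71,028 × 2/36 = $3,946. Book value $24,673.

$3,946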